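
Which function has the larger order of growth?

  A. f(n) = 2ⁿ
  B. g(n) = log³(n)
A

f(n) = 2ⁿ is O(2ⁿ), while g(n) = log³(n) is O(log³ n).
Since O(2ⁿ) grows faster than O(log³ n), f(n) dominates.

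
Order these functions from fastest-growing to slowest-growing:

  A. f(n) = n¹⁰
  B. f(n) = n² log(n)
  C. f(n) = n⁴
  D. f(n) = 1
A > C > B > D

Comparing growth rates:
A = n¹⁰ is O(n¹⁰)
C = n⁴ is O(n⁴)
B = n² log(n) is O(n² log n)
D = 1 is O(1)

Therefore, the order from fastest to slowest is: A > C > B > D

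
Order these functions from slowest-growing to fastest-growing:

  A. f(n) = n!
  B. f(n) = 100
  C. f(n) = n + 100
B < C < A

Comparing growth rates:
B = 100 is O(1)
C = n + 100 is O(n)
A = n! is O(n!)

Therefore, the order from slowest to fastest is: B < C < A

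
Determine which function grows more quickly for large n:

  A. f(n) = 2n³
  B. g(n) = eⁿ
B

f(n) = 2n³ is O(n³), while g(n) = eⁿ is O(eⁿ).
Since O(eⁿ) grows faster than O(n³), g(n) dominates.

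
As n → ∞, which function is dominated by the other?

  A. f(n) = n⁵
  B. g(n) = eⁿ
A

f(n) = n⁵ is O(n⁵), while g(n) = eⁿ is O(eⁿ).
Since O(n⁵) grows slower than O(eⁿ), f(n) is dominated.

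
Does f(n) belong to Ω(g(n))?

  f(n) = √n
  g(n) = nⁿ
False

f(n) = √n is O(√n), and g(n) = nⁿ is O(nⁿ).
Since O(√n) grows slower than O(nⁿ), f(n) = Ω(g(n)) is false.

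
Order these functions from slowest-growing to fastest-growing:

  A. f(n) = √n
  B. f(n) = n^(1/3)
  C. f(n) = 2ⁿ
B < A < C

Comparing growth rates:
B = n^(1/3) is O(n^(1/3))
A = √n is O(√n)
C = 2ⁿ is O(2ⁿ)

Therefore, the order from slowest to fastest is: B < A < C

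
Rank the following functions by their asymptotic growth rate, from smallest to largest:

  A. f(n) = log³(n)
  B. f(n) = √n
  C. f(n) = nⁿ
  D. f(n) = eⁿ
A < B < D < C

Comparing growth rates:
A = log³(n) is O(log³ n)
B = √n is O(√n)
D = eⁿ is O(eⁿ)
C = nⁿ is O(nⁿ)

Therefore, the order from slowest to fastest is: A < B < D < C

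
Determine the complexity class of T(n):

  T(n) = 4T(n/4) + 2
Θ(n)

Master Theorem: a = 4, b = 4, f(n) = 2.
Compute the critical exponent d = log₄(4) = 1.
Compare f(n) = Θ(1) against n^d:
  k = 0 < d = 1, so f(n) = O(n^(d-ε)) — Case 1.
  The recursion cost dominates: T(n) = Θ(n^d) = Θ(n).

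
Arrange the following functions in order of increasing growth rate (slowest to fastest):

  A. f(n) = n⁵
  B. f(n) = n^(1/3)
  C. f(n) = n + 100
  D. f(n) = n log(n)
B < C < D < A

Comparing growth rates:
B = n^(1/3) is O(n^(1/3))
C = n + 100 is O(n)
D = n log(n) is O(n log n)
A = n⁵ is O(n⁵)

Therefore, the order from slowest to fastest is: B < C < D < A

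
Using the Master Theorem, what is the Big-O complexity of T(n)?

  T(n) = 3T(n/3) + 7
Θ(n)

Master Theorem: a = 3, b = 3, f(n) = 7.
Compute the critical exponent d = log₃(3) = 1.
Compare f(n) = Θ(1) against n^d:
  k = 0 < d = 1, so f(n) = O(n^(d-ε)) — Case 1.
  The recursion cost dominates: T(n) = Θ(n^d) = Θ(n).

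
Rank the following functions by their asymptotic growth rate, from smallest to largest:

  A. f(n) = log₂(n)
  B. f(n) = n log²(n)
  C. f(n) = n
A < C < B

Comparing growth rates:
A = log₂(n) is O(log n)
C = n is O(n)
B = n log²(n) is O(n log² n)

Therefore, the order from slowest to fastest is: A < C < B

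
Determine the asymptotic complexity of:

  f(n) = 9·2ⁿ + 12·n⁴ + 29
O(2ⁿ)

The dominant term in 9·2ⁿ + 12·n⁴ + 29 is 9·2ⁿ, which is Θ(2ⁿ).
Lower-order terms (12·n⁴, 29) are asymptotically negligible.
Constants are absorbed, so the tightest bound is O(2ⁿ).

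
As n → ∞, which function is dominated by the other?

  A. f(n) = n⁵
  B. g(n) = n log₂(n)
B

f(n) = n⁵ is O(n⁵), while g(n) = n log₂(n) is O(n log n).
Since O(n log n) grows slower than O(n⁵), g(n) is dominated.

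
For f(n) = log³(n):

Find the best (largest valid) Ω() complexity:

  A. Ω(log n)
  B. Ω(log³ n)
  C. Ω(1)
B

f(n) = log³(n) is Ω(log³ n).
All listed options are valid Big-Ω bounds (lower bounds),
but Ω(log³ n) is the tightest (largest valid bound).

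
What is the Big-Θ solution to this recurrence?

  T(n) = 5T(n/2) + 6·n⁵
Θ(n⁵)

Master Theorem: a = 5, b = 2, f(n) = 6·n⁵.
Compute the critical exponent d = log₂(5) = 2.322.
Compare f(n) = Θ(n⁵) against n^d:
  k = 5 > d = 2.322, so f(n) = Ω(n^(d+ε)) — Case 3.
  Regularity: a·(n/b)^5/n^5 = a/b^5 = 5/32 < 1 ✓.
  The top-level work dominates: T(n) = Θ(f(n)) = Θ(n⁵).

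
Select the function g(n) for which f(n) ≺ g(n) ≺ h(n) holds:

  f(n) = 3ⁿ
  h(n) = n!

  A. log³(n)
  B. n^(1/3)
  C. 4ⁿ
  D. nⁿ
C

We need g(n) with 3ⁿ = o(g(n)) and g(n) = o(n!), i.e. O(3ⁿ) ≺ g ≺ O(n!).
Check each option:
  A. log³(n) — O(log³ n) does not grow strictly faster than f(n)
  B. n^(1/3) — O(n^(1/3)) does not grow strictly faster than f(n)
  C. 4ⁿ — O(4ⁿ) is strictly between O(3ⁿ) and O(n!) ✓
  D. nⁿ — O(nⁿ) does not grow strictly slower than h(n)

Only option C (4ⁿ) lies strictly between.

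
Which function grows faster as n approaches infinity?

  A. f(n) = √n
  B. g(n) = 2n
B

f(n) = √n is O(√n), while g(n) = 2n is O(n).
Since O(n) grows faster than O(√n), g(n) dominates.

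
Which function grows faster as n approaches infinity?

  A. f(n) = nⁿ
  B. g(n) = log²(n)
A

f(n) = nⁿ is O(nⁿ), while g(n) = log²(n) is O(log² n).
Since O(nⁿ) grows faster than O(log² n), f(n) dominates.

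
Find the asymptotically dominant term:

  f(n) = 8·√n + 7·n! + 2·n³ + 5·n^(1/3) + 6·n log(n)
7·n!

Looking at each term:
  - 8·√n is O(√n)
  - 7·n! is O(n!)
  - 2·n³ is O(n³)
  - 5·n^(1/3) is O(n^(1/3))
  - 6·n log(n) is O(n log n)

The term 7·n! (O(n!)) grows fastest and dominates all others.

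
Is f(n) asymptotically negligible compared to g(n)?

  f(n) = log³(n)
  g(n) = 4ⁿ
True

f(n) = log³(n) is O(log³ n), and g(n) = 4ⁿ is O(4ⁿ).
Since O(log³ n) grows strictly slower than O(4ⁿ), f(n) = o(g(n)) is true.
This means lim(n→∞) f(n)/g(n) = 0.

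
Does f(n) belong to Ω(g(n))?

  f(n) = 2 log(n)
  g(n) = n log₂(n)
False

f(n) = 2 log(n) is O(log n), and g(n) = n log₂(n) is O(n log n).
Since O(log n) grows slower than O(n log n), f(n) = Ω(g(n)) is false.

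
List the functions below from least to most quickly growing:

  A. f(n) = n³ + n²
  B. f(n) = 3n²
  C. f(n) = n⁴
B < A < C

Comparing growth rates:
B = 3n² is O(n²)
A = n³ + n² is O(n³)
C = n⁴ is O(n⁴)

Therefore, the order from slowest to fastest is: B < A < C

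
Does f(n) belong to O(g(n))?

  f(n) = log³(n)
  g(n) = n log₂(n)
True

f(n) = log³(n) is O(log³ n), and g(n) = n log₂(n) is O(n log n).
Since O(log³ n) ⊆ O(n log n) (f grows no faster than g), f(n) = O(g(n)) is true.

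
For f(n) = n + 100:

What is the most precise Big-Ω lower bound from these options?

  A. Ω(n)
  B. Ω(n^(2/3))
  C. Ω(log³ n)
A

f(n) = n + 100 is Ω(n).
All listed options are valid Big-Ω bounds (lower bounds),
but Ω(n) is the tightest (largest valid bound).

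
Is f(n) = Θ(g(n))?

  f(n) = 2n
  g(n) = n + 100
True

f(n) = 2n and g(n) = n + 100 are both O(n).
Since they have the same asymptotic growth rate, f(n) = Θ(g(n)) is true.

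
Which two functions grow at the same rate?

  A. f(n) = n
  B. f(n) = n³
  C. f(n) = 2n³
B and C

Examining each function:
  A. n is O(n)
  B. n³ is O(n³)
  C. 2n³ is O(n³)

Functions B and C both have the same complexity class.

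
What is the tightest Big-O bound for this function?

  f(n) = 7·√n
O(√n)

The dominant term in 7·√n is 7·√n, which is Θ(√n).
Constants are absorbed, so the tightest bound is O(√n).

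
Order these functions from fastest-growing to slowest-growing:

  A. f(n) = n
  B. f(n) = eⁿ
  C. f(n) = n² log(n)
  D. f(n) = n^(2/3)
B > C > A > D

Comparing growth rates:
B = eⁿ is O(eⁿ)
C = n² log(n) is O(n² log n)
A = n is O(n)
D = n^(2/3) is O(n^(2/3))

Therefore, the order from fastest to slowest is: B > C > A > D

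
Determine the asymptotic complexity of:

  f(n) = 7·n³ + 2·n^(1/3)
O(n³)

The dominant term in 7·n³ + 2·n^(1/3) is 7·n³, which is Θ(n³).
Lower-order terms (2·n^(1/3)) are asymptotically negligible.
Constants are absorbed, so the tightest bound is O(n³).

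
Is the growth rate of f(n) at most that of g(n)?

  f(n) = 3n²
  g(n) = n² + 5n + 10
True

f(n) = 3n² and g(n) = n² + 5n + 10 are both O(n²).
Big-O permits equal growth rates (f ≤ c·g for some c), so f(n) = O(g(n)) is true.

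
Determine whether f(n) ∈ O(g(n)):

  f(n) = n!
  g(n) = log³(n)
False

f(n) = n! is O(n!), and g(n) = log³(n) is O(log³ n).
Since O(n!) grows faster than O(log³ n), f(n) = O(g(n)) is false.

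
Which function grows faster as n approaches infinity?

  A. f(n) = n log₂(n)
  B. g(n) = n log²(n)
B

f(n) = n log₂(n) is O(n log n), while g(n) = n log²(n) is O(n log² n).
Since O(n log² n) grows faster than O(n log n), g(n) dominates.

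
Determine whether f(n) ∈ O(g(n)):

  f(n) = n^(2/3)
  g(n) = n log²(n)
True

f(n) = n^(2/3) is O(n^(2/3)), and g(n) = n log²(n) is O(n log² n).
Since O(n^(2/3)) ⊆ O(n log² n) (f grows no faster than g), f(n) = O(g(n)) is true.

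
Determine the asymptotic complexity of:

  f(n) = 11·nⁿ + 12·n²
O(nⁿ)

The dominant term in 11·nⁿ + 12·n² is 11·nⁿ, which is Θ(nⁿ).
Lower-order terms (12·n²) are asymptotically negligible.
Constants are absorbed, so the tightest bound is O(nⁿ).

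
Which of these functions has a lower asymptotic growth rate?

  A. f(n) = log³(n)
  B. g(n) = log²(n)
B

f(n) = log³(n) is O(log³ n), while g(n) = log²(n) is O(log² n).
Since O(log² n) grows slower than O(log³ n), g(n) is dominated.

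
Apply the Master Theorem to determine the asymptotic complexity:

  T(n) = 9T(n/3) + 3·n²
Θ(n² log n)

Master Theorem: a = 9, b = 3, f(n) = 3·n².
Compute the critical exponent d = log₃(9) = 2.
Compare f(n) = Θ(n²) against n^d:
  k = 2 = d, so f(n) = Θ(n^d) — Case 2.
  Work is balanced across levels: T(n) = Θ(n^d log n) = Θ(n² log n).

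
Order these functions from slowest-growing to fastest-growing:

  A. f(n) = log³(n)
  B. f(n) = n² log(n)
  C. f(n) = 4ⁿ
A < B < C

Comparing growth rates:
A = log³(n) is O(log³ n)
B = n² log(n) is O(n² log n)
C = 4ⁿ is O(4ⁿ)

Therefore, the order from slowest to fastest is: A < B < C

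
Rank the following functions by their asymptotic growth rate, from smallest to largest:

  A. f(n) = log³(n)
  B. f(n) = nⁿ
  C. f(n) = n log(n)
A < C < B

Comparing growth rates:
A = log³(n) is O(log³ n)
C = n log(n) is O(n log n)
B = nⁿ is O(nⁿ)

Therefore, the order from slowest to fastest is: A < C < B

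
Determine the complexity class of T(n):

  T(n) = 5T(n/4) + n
Θ(n^log₄(5))

Master Theorem: a = 5, b = 4, f(n) = n.
Compute the critical exponent d = log₄(5) = 1.161.
Compare f(n) = Θ(n) against n^d:
  k = 1 < d = 1.161, so f(n) = O(n^(d-ε)) — Case 1.
  The recursion cost dominates: T(n) = Θ(n^d) = Θ(n^log₄(5)).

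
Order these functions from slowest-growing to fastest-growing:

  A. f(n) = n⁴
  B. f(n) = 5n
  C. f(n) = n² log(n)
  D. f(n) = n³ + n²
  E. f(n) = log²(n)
E < B < C < D < A

Comparing growth rates:
E = log²(n) is O(log² n)
B = 5n is O(n)
C = n² log(n) is O(n² log n)
D = n³ + n² is O(n³)
A = n⁴ is O(n⁴)

Therefore, the order from slowest to fastest is: E < B < C < D < A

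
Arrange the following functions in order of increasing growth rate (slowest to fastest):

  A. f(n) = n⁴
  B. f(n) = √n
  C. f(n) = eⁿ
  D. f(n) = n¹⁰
B < A < D < C

Comparing growth rates:
B = √n is O(√n)
A = n⁴ is O(n⁴)
D = n¹⁰ is O(n¹⁰)
C = eⁿ is O(eⁿ)

Therefore, the order from slowest to fastest is: B < A < D < C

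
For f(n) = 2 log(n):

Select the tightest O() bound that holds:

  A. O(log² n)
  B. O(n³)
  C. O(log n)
C

f(n) = 2 log(n) is O(log n).
All listed options are valid Big-O bounds (upper bounds),
but O(log n) is the tightest (smallest valid bound).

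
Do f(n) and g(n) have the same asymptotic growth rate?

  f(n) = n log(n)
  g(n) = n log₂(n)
True

f(n) = n log(n) and g(n) = n log₂(n) are both O(n log n).
Since they have the same asymptotic growth rate, f(n) = Θ(g(n)) is true.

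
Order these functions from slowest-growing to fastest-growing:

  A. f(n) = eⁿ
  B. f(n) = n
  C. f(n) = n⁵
B < C < A

Comparing growth rates:
B = n is O(n)
C = n⁵ is O(n⁵)
A = eⁿ is O(eⁿ)

Therefore, the order from slowest to fastest is: B < C < A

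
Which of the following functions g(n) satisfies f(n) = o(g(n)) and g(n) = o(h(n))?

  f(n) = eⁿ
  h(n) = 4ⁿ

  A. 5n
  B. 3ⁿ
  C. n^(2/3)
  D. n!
B

We need g(n) with eⁿ = o(g(n)) and g(n) = o(4ⁿ), i.e. O(eⁿ) ≺ g ≺ O(4ⁿ).
Check each option:
  A. 5n — O(n) does not grow strictly faster than f(n)
  B. 3ⁿ — O(3ⁿ) is strictly between O(eⁿ) and O(4ⁿ) ✓
  C. n^(2/3) — O(n^(2/3)) does not grow strictly faster than f(n)
  D. n! — O(n!) does not grow strictly slower than h(n)

Only option B (3ⁿ) lies strictly between.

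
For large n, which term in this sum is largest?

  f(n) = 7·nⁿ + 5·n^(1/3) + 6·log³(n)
7·nⁿ

Looking at each term:
  - 7·nⁿ is O(nⁿ)
  - 5·n^(1/3) is O(n^(1/3))
  - 6·log³(n) is O(log³ n)

The term 7·nⁿ (O(nⁿ)) grows fastest and dominates all others.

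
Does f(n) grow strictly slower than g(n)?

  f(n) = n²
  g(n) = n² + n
False

f(n) = n² is O(n²), and g(n) = n² + n is O(n²).
Since they have the same growth rate, f(n) = o(g(n)) is false.
(f = o(g) requires f to grow strictly slower, not equal.)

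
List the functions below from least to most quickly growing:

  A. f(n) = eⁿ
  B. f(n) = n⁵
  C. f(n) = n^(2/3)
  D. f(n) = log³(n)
D < C < B < A

Comparing growth rates:
D = log³(n) is O(log³ n)
C = n^(2/3) is O(n^(2/3))
B = n⁵ is O(n⁵)
A = eⁿ is O(eⁿ)

Therefore, the order from slowest to fastest is: D < C < B < A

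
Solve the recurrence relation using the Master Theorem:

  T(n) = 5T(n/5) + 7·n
Θ(n log n)

Master Theorem: a = 5, b = 5, f(n) = 7·n.
Compute the critical exponent d = log₅(5) = 1.
Compare f(n) = Θ(n) against n^d:
  k = 1 = d, so f(n) = Θ(n^d) — Case 2.
  Work is balanced across levels: T(n) = Θ(n^d log n) = Θ(n log n).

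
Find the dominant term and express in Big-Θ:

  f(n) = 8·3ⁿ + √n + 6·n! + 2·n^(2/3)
Θ(n!)

Order the terms by growth rate: √n ≺ 2·n^(2/3) ≺ 8·3ⁿ ≺ 6·n!.
The fastest-growing term 6·n! dominates as n → ∞; dropping its constant factor gives Θ(n!).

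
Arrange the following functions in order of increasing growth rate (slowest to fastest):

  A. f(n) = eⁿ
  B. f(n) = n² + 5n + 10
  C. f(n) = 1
C < B < A

Comparing growth rates:
C = 1 is O(1)
B = n² + 5n + 10 is O(n²)
A = eⁿ is O(eⁿ)

Therefore, the order from slowest to fastest is: C < B < A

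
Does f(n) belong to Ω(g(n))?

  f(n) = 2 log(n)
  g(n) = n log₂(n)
False

f(n) = 2 log(n) is O(log n), and g(n) = n log₂(n) is O(n log n).
Since O(log n) grows slower than O(n log n), f(n) = Ω(g(n)) is false.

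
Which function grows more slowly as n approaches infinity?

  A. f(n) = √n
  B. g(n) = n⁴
A

f(n) = √n is O(√n), while g(n) = n⁴ is O(n⁴).
Since O(√n) grows slower than O(n⁴), f(n) is dominated.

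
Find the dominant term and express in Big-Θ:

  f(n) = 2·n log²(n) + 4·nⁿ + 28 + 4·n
Θ(nⁿ)

Order the terms by growth rate: 28 ≺ 4·n ≺ 2·n log²(n) ≺ 4·nⁿ.
The fastest-growing term 4·nⁿ dominates as n → ∞; dropping its constant factor gives Θ(nⁿ).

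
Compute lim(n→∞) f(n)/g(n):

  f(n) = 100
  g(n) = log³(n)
0

Since 100 (O(1)) grows slower than log³(n) (O(log³ n)),
the ratio f(n)/g(n) → 0 as n → ∞.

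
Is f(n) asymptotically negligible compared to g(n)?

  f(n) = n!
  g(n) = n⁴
False

f(n) = n! is O(n!), and g(n) = n⁴ is O(n⁴).
Since O(n!) grows faster than or equal to O(n⁴), f(n) = o(g(n)) is false.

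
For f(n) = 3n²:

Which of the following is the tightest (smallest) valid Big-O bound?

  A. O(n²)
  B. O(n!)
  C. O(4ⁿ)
A

f(n) = 3n² is O(n²).
All listed options are valid Big-O bounds (upper bounds),
but O(n²) is the tightest (smallest valid bound).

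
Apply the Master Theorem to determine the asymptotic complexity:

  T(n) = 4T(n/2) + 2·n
Θ(n²)

Master Theorem: a = 4, b = 2, f(n) = 2·n.
Compute the critical exponent d = log₂(4) = 2.
Compare f(n) = Θ(n) against n^d:
  k = 1 < d = 2, so f(n) = O(n^(d-ε)) — Case 1.
  The recursion cost dominates: T(n) = Θ(n^d) = Θ(n²).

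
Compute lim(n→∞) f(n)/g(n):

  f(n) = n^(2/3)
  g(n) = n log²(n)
0

Since n^(2/3) (O(n^(2/3))) grows slower than n log²(n) (O(n log² n)),
the ratio f(n)/g(n) → 0 as n → ∞.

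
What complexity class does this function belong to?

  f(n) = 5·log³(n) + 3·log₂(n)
O(log³ n)

The dominant term in 5·log³(n) + 3·log₂(n) is 5·log³(n), which is Θ(log³ n).
Lower-order terms (3·log₂(n)) are asymptotically negligible.
Constants are absorbed, so the tightest bound is O(log³ n).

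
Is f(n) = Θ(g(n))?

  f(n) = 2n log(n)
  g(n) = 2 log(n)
False

f(n) = 2n log(n) is O(n log n), and g(n) = 2 log(n) is O(log n).
Since they have different growth rates, f(n) = Θ(g(n)) is false.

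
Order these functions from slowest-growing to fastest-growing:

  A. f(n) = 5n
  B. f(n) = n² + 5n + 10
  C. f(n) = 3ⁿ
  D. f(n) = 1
D < A < B < C

Comparing growth rates:
D = 1 is O(1)
A = 5n is O(n)
B = n² + 5n + 10 is O(n²)
C = 3ⁿ is O(3ⁿ)

Therefore, the order from slowest to fastest is: D < A < B < C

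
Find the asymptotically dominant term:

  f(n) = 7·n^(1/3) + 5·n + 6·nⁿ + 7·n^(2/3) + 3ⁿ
6·nⁿ

Looking at each term:
  - 7·n^(1/3) is O(n^(1/3))
  - 5·n is O(n)
  - 6·nⁿ is O(nⁿ)
  - 7·n^(2/3) is O(n^(2/3))
  - 3ⁿ is O(3ⁿ)

The term 6·nⁿ (O(nⁿ)) grows fastest and dominates all others.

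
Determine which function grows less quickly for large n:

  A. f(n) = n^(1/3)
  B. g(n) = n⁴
A

f(n) = n^(1/3) is O(n^(1/3)), while g(n) = n⁴ is O(n⁴).
Since O(n^(1/3)) grows slower than O(n⁴), f(n) is dominated.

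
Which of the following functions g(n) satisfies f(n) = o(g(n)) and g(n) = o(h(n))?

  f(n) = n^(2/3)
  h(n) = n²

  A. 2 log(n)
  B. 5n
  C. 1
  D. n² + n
B

We need g(n) with n^(2/3) = o(g(n)) and g(n) = o(n²), i.e. O(n^(2/3)) ≺ g ≺ O(n²).
Check each option:
  A. 2 log(n) — O(log n) does not grow strictly faster than f(n)
  B. 5n — O(n) is strictly between O(n^(2/3)) and O(n²) ✓
  C. 1 — O(1) does not grow strictly faster than f(n)
  D. n² + n — O(n²) does not grow strictly slower than h(n)

Only option B (5n) lies strictly between.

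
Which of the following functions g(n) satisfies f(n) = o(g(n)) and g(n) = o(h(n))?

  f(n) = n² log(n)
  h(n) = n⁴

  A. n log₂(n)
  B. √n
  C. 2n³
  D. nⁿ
C

We need g(n) with n² log(n) = o(g(n)) and g(n) = o(n⁴), i.e. O(n² log n) ≺ g ≺ O(n⁴).
Check each option:
  A. n log₂(n) — O(n log n) does not grow strictly faster than f(n)
  B. √n — O(√n) does not grow strictly faster than f(n)
  C. 2n³ — O(n³) is strictly between O(n² log n) and O(n⁴) ✓
  D. nⁿ — O(nⁿ) does not grow strictly slower than h(n)

Only option C (2n³) lies strictly between.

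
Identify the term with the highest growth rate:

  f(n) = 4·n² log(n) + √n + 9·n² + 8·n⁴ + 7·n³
8·n⁴

Looking at each term:
  - 4·n² log(n) is O(n² log n)
  - √n is O(√n)
  - 9·n² is O(n²)
  - 8·n⁴ is O(n⁴)
  - 7·n³ is O(n³)

The term 8·n⁴ (O(n⁴)) grows fastest and dominates all others.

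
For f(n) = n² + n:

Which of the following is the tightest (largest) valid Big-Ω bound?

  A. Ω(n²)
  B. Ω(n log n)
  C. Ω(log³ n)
A

f(n) = n² + n is Ω(n²).
All listed options are valid Big-Ω bounds (lower bounds),
but Ω(n²) is the tightest (largest valid bound).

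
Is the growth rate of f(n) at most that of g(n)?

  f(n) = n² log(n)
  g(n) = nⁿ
True

f(n) = n² log(n) is O(n² log n), and g(n) = nⁿ is O(nⁿ).
Since O(n² log n) ⊆ O(nⁿ) (f grows no faster than g), f(n) = O(g(n)) is true.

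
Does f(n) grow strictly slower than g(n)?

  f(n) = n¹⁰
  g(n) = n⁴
False

f(n) = n¹⁰ is O(n¹⁰), and g(n) = n⁴ is O(n⁴).
Since O(n¹⁰) grows faster than or equal to O(n⁴), f(n) = o(g(n)) is false.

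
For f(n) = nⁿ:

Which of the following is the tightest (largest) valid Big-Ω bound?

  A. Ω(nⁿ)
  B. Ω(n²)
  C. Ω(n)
A

f(n) = nⁿ is Ω(nⁿ).
All listed options are valid Big-Ω bounds (lower bounds),
but Ω(nⁿ) is the tightest (largest valid bound).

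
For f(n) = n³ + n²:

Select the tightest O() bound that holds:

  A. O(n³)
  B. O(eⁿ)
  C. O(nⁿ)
A

f(n) = n³ + n² is O(n³).
All listed options are valid Big-O bounds (upper bounds),
but O(n³) is the tightest (smallest valid bound).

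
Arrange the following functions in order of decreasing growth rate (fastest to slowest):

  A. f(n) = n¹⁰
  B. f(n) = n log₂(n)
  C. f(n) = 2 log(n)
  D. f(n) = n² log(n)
A > D > B > C

Comparing growth rates:
A = n¹⁰ is O(n¹⁰)
D = n² log(n) is O(n² log n)
B = n log₂(n) is O(n log n)
C = 2 log(n) is O(log n)

Therefore, the order from fastest to slowest is: A > D > B > C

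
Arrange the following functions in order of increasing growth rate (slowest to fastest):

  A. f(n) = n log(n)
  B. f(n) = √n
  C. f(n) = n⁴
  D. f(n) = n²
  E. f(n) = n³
B < A < D < E < C

Comparing growth rates:
B = √n is O(√n)
A = n log(n) is O(n log n)
D = n² is O(n²)
E = n³ is O(n³)
C = n⁴ is O(n⁴)

Therefore, the order from slowest to fastest is: B < A < D < E < C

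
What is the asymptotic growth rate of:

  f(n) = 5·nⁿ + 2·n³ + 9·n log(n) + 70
Θ(nⁿ)

Order the terms by growth rate: 70 ≺ 9·n log(n) ≺ 2·n³ ≺ 5·nⁿ.
The fastest-growing term 5·nⁿ dominates as n → ∞; dropping its constant factor gives Θ(nⁿ).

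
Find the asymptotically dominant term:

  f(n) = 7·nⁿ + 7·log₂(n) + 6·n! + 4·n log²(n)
7·nⁿ

Looking at each term:
  - 7·nⁿ is O(nⁿ)
  - 7·log₂(n) is O(log n)
  - 6·n! is O(n!)
  - 4·n log²(n) is O(n log² n)

The term 7·nⁿ (O(nⁿ)) grows fastest and dominates all others.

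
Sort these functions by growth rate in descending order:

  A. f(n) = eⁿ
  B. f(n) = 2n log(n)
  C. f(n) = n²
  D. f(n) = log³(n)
A > C > B > D

Comparing growth rates:
A = eⁿ is O(eⁿ)
C = n² is O(n²)
B = 2n log(n) is O(n log n)
D = log³(n) is O(log³ n)

Therefore, the order from fastest to slowest is: A > C > B > D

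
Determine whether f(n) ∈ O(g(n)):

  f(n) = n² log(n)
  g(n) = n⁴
True

f(n) = n² log(n) is O(n² log n), and g(n) = n⁴ is O(n⁴).
Since O(n² log n) ⊆ O(n⁴) (f grows no faster than g), f(n) = O(g(n)) is true.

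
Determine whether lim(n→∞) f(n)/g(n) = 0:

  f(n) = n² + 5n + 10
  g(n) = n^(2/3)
False

f(n) = n² + 5n + 10 is O(n²), and g(n) = n^(2/3) is O(n^(2/3)).
Since O(n²) grows faster than or equal to O(n^(2/3)), f(n) = o(g(n)) is false.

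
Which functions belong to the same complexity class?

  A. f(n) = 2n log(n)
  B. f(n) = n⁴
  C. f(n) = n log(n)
A and C

Examining each function:
  A. 2n log(n) is O(n log n)
  B. n⁴ is O(n⁴)
  C. n log(n) is O(n log n)

Functions A and C both have the same complexity class.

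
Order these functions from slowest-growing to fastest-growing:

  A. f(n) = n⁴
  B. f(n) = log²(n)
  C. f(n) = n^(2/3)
B < C < A

Comparing growth rates:
B = log²(n) is O(log² n)
C = n^(2/3) is O(n^(2/3))
A = n⁴ is O(n⁴)

Therefore, the order from slowest to fastest is: B < C < A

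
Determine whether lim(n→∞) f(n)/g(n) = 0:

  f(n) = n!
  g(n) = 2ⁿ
False

f(n) = n! is O(n!), and g(n) = 2ⁿ is O(2ⁿ).
Since O(n!) grows faster than or equal to O(2ⁿ), f(n) = o(g(n)) is false.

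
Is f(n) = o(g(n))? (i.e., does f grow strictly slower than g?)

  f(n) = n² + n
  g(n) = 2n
False

f(n) = n² + n is O(n²), and g(n) = 2n is O(n).
Since O(n²) grows faster than or equal to O(n), f(n) = o(g(n)) is false.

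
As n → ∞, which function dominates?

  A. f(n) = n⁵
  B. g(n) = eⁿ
B

f(n) = n⁵ is O(n⁵), while g(n) = eⁿ is O(eⁿ).
Since O(eⁿ) grows faster than O(n⁵), g(n) dominates.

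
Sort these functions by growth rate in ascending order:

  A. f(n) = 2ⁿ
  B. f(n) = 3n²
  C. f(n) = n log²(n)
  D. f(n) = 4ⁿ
C < B < A < D

Comparing growth rates:
C = n log²(n) is O(n log² n)
B = 3n² is O(n²)
A = 2ⁿ is O(2ⁿ)
D = 4ⁿ is O(4ⁿ)

Therefore, the order from slowest to fastest is: C < B < A < D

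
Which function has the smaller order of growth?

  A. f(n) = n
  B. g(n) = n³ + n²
A

f(n) = n is O(n), while g(n) = n³ + n² is O(n³).
Since O(n) grows slower than O(n³), f(n) is dominated.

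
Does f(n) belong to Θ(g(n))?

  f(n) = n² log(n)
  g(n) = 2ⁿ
False

f(n) = n² log(n) is O(n² log n), and g(n) = 2ⁿ is O(2ⁿ).
Since they have different growth rates, f(n) = Θ(g(n)) is false.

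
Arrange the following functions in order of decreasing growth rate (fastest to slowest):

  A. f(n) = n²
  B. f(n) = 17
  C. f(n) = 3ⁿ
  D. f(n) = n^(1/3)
C > A > D > B

Comparing growth rates:
C = 3ⁿ is O(3ⁿ)
A = n² is O(n²)
D = n^(1/3) is O(n^(1/3))
B = 17 is O(1)

Therefore, the order from fastest to slowest is: C > A > D > B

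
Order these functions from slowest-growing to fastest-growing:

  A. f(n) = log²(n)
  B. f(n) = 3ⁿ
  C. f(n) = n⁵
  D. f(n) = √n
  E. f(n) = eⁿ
A < D < C < E < B

Comparing growth rates:
A = log²(n) is O(log² n)
D = √n is O(√n)
C = n⁵ is O(n⁵)
E = eⁿ is O(eⁿ)
B = 3ⁿ is O(3ⁿ)

Therefore, the order from slowest to fastest is: A < D < C < E < B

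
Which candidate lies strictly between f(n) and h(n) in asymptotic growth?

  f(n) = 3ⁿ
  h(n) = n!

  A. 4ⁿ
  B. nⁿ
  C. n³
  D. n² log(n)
A

We need g(n) with 3ⁿ = o(g(n)) and g(n) = o(n!), i.e. O(3ⁿ) ≺ g ≺ O(n!).
Check each option:
  A. 4ⁿ — O(4ⁿ) is strictly between O(3ⁿ) and O(n!) ✓
  B. nⁿ — O(nⁿ) does not grow strictly slower than h(n)
  C. n³ — O(n³) does not grow strictly faster than f(n)
  D. n² log(n) — O(n² log n) does not grow strictly faster than f(n)

Only option A (4ⁿ) lies strictly between.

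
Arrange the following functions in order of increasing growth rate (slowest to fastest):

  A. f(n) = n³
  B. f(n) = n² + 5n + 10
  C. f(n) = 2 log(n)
C < B < A

Comparing growth rates:
C = 2 log(n) is O(log n)
B = n² + 5n + 10 is O(n²)
A = n³ is O(n³)

Therefore, the order from slowest to fastest is: C < B < A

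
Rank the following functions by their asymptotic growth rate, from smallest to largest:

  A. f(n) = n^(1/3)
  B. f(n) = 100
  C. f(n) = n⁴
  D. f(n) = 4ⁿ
B < A < C < D

Comparing growth rates:
B = 100 is O(1)
A = n^(1/3) is O(n^(1/3))
C = n⁴ is O(n⁴)
D = 4ⁿ is O(4ⁿ)

Therefore, the order from slowest to fastest is: B < A < C < D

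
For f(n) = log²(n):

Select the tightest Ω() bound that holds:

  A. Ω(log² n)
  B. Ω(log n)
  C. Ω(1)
A

f(n) = log²(n) is Ω(log² n).
All listed options are valid Big-Ω bounds (lower bounds),
but Ω(log² n) is the tightest (largest valid bound).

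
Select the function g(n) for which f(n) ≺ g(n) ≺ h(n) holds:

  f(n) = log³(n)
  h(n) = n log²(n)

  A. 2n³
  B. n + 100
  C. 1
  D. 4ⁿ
B

We need g(n) with log³(n) = o(g(n)) and g(n) = o(n log²(n)), i.e. O(log³ n) ≺ g ≺ O(n log² n).
Check each option:
  A. 2n³ — O(n³) does not grow strictly slower than h(n)
  B. n + 100 — O(n) is strictly between O(log³ n) and O(n log² n) ✓
  C. 1 — O(1) does not grow strictly faster than f(n)
  D. 4ⁿ — O(4ⁿ) does not grow strictly slower than h(n)

Only option B (n + 100) lies strictly between.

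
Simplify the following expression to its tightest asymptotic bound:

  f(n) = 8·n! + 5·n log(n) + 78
Θ(n!)

Order the terms by growth rate: 78 ≺ 5·n log(n) ≺ 8·n!.
The fastest-growing term 8·n! dominates as n → ∞; dropping its constant factor gives Θ(n!).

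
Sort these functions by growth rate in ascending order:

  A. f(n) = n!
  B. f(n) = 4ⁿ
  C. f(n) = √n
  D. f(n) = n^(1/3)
D < C < B < A

Comparing growth rates:
D = n^(1/3) is O(n^(1/3))
C = √n is O(√n)
B = 4ⁿ is O(4ⁿ)
A = n! is O(n!)

Therefore, the order from slowest to fastest is: D < C < B < A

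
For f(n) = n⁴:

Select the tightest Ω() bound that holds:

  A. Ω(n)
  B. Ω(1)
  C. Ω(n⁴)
C

f(n) = n⁴ is Ω(n⁴).
All listed options are valid Big-Ω bounds (lower bounds),
but Ω(n⁴) is the tightest (largest valid bound).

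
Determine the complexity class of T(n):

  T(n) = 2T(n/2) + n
Θ(n log n)

Master Theorem: a = 2, b = 2, f(n) = n.
Compute the critical exponent d = log₂(2) = 1.
Compare f(n) = Θ(n) against n^d:
  k = 1 = d, so f(n) = Θ(n^d) — Case 2.
  Work is balanced across levels: T(n) = Θ(n^d log n) = Θ(n log n).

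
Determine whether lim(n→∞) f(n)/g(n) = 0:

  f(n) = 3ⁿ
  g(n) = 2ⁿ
False

f(n) = 3ⁿ is O(3ⁿ), and g(n) = 2ⁿ is O(2ⁿ).
Since O(3ⁿ) grows faster than or equal to O(2ⁿ), f(n) = o(g(n)) is false.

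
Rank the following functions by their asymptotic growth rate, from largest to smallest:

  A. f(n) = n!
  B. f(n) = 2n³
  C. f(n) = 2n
A > B > C

Comparing growth rates:
A = n! is O(n!)
B = 2n³ is O(n³)
C = 2n is O(n)

Therefore, the order from fastest to slowest is: A > B > C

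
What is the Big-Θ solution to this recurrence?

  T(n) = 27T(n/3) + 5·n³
Θ(n³ log n)

Master Theorem: a = 27, b = 3, f(n) = 5·n³.
Compute the critical exponent d = log₃(27) = 3.
Compare f(n) = Θ(n³) against n^d:
  k = 3 = d, so f(n) = Θ(n^d) — Case 2.
  Work is balanced across levels: T(n) = Θ(n^d log n) = Θ(n³ log n).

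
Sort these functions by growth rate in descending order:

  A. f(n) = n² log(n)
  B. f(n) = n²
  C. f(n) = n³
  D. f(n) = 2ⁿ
D > C > A > B

Comparing growth rates:
D = 2ⁿ is O(2ⁿ)
C = n³ is O(n³)
A = n² log(n) is O(n² log n)
B = n² is O(n²)

Therefore, the order from fastest to slowest is: D > C > A > B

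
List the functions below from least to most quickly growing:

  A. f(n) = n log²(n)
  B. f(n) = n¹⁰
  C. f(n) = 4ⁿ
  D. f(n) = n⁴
A < D < B < C

Comparing growth rates:
A = n log²(n) is O(n log² n)
D = n⁴ is O(n⁴)
B = n¹⁰ is O(n¹⁰)
C = 4ⁿ is O(4ⁿ)

Therefore, the order from slowest to fastest is: A < D < B < C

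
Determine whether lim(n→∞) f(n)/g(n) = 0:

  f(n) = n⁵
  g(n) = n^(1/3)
False

f(n) = n⁵ is O(n⁵), and g(n) = n^(1/3) is O(n^(1/3)).
Since O(n⁵) grows faster than or equal to O(n^(1/3)), f(n) = o(g(n)) is false.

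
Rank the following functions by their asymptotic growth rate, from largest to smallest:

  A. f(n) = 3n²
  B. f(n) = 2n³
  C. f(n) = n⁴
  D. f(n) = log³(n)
C > B > A > D

Comparing growth rates:
C = n⁴ is O(n⁴)
B = 2n³ is O(n³)
A = 3n² is O(n²)
D = log³(n) is O(log³ n)

Therefore, the order from fastest to slowest is: C > B > A > D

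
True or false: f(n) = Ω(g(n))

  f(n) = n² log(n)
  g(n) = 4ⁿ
False

f(n) = n² log(n) is O(n² log n), and g(n) = 4ⁿ is O(4ⁿ).
Since O(n² log n) grows slower than O(4ⁿ), f(n) = Ω(g(n)) is false.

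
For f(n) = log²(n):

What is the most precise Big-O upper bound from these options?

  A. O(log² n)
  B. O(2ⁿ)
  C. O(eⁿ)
A

f(n) = log²(n) is O(log² n).
All listed options are valid Big-O bounds (upper bounds),
but O(log² n) is the tightest (smallest valid bound).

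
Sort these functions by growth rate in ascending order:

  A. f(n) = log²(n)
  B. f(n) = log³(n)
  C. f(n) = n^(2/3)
A < B < C

Comparing growth rates:
A = log²(n) is O(log² n)
B = log³(n) is O(log³ n)
C = n^(2/3) is O(n^(2/3))

Therefore, the order from slowest to fastest is: A < B < C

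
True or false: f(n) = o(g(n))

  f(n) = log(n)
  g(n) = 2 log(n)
False

f(n) = log(n) is O(log n), and g(n) = 2 log(n) is O(log n).
Since they have the same growth rate, f(n) = o(g(n)) is false.
(f = o(g) requires f to grow strictly slower, not equal.)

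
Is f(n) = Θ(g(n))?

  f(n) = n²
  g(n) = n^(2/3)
False

f(n) = n² is O(n²), and g(n) = n^(2/3) is O(n^(2/3)).
Since they have different growth rates, f(n) = Θ(g(n)) is false.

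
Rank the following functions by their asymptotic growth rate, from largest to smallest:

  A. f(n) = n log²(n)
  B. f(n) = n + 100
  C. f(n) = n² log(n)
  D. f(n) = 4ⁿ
D > C > A > B

Comparing growth rates:
D = 4ⁿ is O(4ⁿ)
C = n² log(n) is O(n² log n)
A = n log²(n) is O(n log² n)
B = n + 100 is O(n)

Therefore, the order from fastest to slowest is: D > C > A > B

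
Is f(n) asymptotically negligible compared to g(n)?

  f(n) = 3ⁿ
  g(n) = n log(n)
False

f(n) = 3ⁿ is O(3ⁿ), and g(n) = n log(n) is O(n log n).
Since O(3ⁿ) grows faster than or equal to O(n log n), f(n) = o(g(n)) is false.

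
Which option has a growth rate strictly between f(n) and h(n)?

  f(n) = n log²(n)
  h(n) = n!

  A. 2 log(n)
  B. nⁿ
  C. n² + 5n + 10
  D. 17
C

We need g(n) with n log²(n) = o(g(n)) and g(n) = o(n!), i.e. O(n log² n) ≺ g ≺ O(n!).
Check each option:
  A. 2 log(n) — O(log n) does not grow strictly faster than f(n)
  B. nⁿ — O(nⁿ) does not grow strictly slower than h(n)
  C. n² + 5n + 10 — O(n²) is strictly between O(n log² n) and O(n!) ✓
  D. 17 — O(1) does not grow strictly faster than f(n)

Only option C (n² + 5n + 10) lies strictly between.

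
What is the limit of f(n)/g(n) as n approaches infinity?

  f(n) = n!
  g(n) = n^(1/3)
∞

Since n! (O(n!)) grows faster than n^(1/3) (O(n^(1/3))),
the ratio f(n)/g(n) → ∞ as n → ∞.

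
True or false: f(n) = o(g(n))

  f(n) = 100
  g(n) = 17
False

f(n) = 100 is O(1), and g(n) = 17 is O(1).
Since they have the same growth rate, f(n) = o(g(n)) is false.
(f = o(g) requires f to grow strictly slower, not equal.)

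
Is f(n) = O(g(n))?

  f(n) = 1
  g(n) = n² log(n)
True

f(n) = 1 is O(1), and g(n) = n² log(n) is O(n² log n).
Since O(1) ⊆ O(n² log n) (f grows no faster than g), f(n) = O(g(n)) is true.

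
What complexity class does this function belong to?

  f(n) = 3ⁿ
O(3ⁿ)

The dominant term in 3ⁿ is 3ⁿ, which is Θ(3ⁿ).
Constants are absorbed, so the tightest bound is O(3ⁿ).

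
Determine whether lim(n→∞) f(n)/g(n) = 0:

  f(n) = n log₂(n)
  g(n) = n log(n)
False

f(n) = n log₂(n) is O(n log n), and g(n) = n log(n) is O(n log n).
Since they have the same growth rate, f(n) = o(g(n)) is false.
(f = o(g) requires f to grow strictly slower, not equal.)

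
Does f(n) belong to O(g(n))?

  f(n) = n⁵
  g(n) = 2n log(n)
False

f(n) = n⁵ is O(n⁵), and g(n) = 2n log(n) is O(n log n).
Since O(n⁵) grows faster than O(n log n), f(n) = O(g(n)) is false.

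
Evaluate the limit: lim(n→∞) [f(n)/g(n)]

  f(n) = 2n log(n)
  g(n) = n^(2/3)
∞

Since 2n log(n) (O(n log n)) grows faster than n^(2/3) (O(n^(2/3))),
the ratio f(n)/g(n) → ∞ as n → ∞.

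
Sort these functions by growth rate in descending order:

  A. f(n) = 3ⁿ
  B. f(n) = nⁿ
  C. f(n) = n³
B > A > C

Comparing growth rates:
B = nⁿ is O(nⁿ)
A = 3ⁿ is O(3ⁿ)
C = n³ is O(n³)

Therefore, the order from fastest to slowest is: B > A > C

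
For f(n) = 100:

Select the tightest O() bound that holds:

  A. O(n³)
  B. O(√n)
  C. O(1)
C

f(n) = 100 is O(1).
All listed options are valid Big-O bounds (upper bounds),
but O(1) is the tightest (smallest valid bound).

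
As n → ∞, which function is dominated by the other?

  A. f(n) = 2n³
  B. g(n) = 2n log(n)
B

f(n) = 2n³ is O(n³), while g(n) = 2n log(n) is O(n log n).
Since O(n log n) grows slower than O(n³), g(n) is dominated.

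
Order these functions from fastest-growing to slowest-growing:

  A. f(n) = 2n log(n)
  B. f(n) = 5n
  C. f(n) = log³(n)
A > B > C

Comparing growth rates:
A = 2n log(n) is O(n log n)
B = 5n is O(n)
C = log³(n) is O(log³ n)

Therefore, the order from fastest to slowest is: A > B > C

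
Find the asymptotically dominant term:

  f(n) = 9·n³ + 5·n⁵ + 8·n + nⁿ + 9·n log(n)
nⁿ

Looking at each term:
  - 9·n³ is O(n³)
  - 5·n⁵ is O(n⁵)
  - 8·n is O(n)
  - nⁿ is O(nⁿ)
  - 9·n log(n) is O(n log n)

The term nⁿ (O(nⁿ)) grows fastest and dominates all others.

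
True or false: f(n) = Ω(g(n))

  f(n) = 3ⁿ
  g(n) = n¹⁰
True

f(n) = 3ⁿ is O(3ⁿ), and g(n) = n¹⁰ is O(n¹⁰).
Since O(3ⁿ) grows at least as fast as O(n¹⁰), f(n) = Ω(g(n)) is true.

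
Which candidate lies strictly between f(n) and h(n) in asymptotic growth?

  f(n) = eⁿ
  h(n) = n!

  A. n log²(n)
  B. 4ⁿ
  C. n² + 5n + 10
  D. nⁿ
B

We need g(n) with eⁿ = o(g(n)) and g(n) = o(n!), i.e. O(eⁿ) ≺ g ≺ O(n!).
Check each option:
  A. n log²(n) — O(n log² n) does not grow strictly faster than f(n)
  B. 4ⁿ — O(4ⁿ) is strictly between O(eⁿ) and O(n!) ✓
  C. n² + 5n + 10 — O(n²) does not grow strictly faster than f(n)
  D. nⁿ — O(nⁿ) does not grow strictly slower than h(n)

Only option B (4ⁿ) lies strictly between.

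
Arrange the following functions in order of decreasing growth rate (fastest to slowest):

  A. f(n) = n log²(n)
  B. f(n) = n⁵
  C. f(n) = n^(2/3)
B > A > C

Comparing growth rates:
B = n⁵ is O(n⁵)
A = n log²(n) is O(n log² n)
C = n^(2/3) is O(n^(2/3))

Therefore, the order from fastest to slowest is: B > A > C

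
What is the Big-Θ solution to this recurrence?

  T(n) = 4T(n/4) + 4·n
Θ(n log n)

Master Theorem: a = 4, b = 4, f(n) = 4·n.
Compute the critical exponent d = log₄(4) = 1.
Compare f(n) = Θ(n) against n^d:
  k = 1 = d, so f(n) = Θ(n^d) — Case 2.
  Work is balanced across levels: T(n) = Θ(n^d log n) = Θ(n log n).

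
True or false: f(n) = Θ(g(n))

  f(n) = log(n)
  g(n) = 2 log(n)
True

f(n) = log(n) and g(n) = 2 log(n) are both O(log n).
Since they have the same asymptotic growth rate, f(n) = Θ(g(n)) is true.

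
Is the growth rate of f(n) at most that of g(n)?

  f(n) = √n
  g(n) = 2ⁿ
True

f(n) = √n is O(√n), and g(n) = 2ⁿ is O(2ⁿ).
Since O(√n) ⊆ O(2ⁿ) (f grows no faster than g), f(n) = O(g(n)) is true.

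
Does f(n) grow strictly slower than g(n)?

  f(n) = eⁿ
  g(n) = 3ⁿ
True

f(n) = eⁿ is O(eⁿ), and g(n) = 3ⁿ is O(3ⁿ).
Since O(eⁿ) grows strictly slower than O(3ⁿ), f(n) = o(g(n)) is true.
This means lim(n→∞) f(n)/g(n) = 0.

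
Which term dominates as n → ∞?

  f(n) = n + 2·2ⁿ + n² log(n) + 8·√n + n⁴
2·2ⁿ

Looking at each term:
  - n is O(n)
  - 2·2ⁿ is O(2ⁿ)
  - n² log(n) is O(n² log n)
  - 8·√n is O(√n)
  - n⁴ is O(n⁴)

The term 2·2ⁿ (O(2ⁿ)) grows fastest and dominates all others.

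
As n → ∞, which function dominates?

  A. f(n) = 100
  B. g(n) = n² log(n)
B

f(n) = 100 is O(1), while g(n) = n² log(n) is O(n² log n).
Since O(n² log n) grows faster than O(1), g(n) dominates.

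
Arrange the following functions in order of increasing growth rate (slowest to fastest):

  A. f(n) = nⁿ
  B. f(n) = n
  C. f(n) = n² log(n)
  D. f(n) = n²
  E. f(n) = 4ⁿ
B < D < C < E < A

Comparing growth rates:
B = n is O(n)
D = n² is O(n²)
C = n² log(n) is O(n² log n)
E = 4ⁿ is O(4ⁿ)
A = nⁿ is O(nⁿ)

Therefore, the order from slowest to fastest is: B < D < C < E < A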